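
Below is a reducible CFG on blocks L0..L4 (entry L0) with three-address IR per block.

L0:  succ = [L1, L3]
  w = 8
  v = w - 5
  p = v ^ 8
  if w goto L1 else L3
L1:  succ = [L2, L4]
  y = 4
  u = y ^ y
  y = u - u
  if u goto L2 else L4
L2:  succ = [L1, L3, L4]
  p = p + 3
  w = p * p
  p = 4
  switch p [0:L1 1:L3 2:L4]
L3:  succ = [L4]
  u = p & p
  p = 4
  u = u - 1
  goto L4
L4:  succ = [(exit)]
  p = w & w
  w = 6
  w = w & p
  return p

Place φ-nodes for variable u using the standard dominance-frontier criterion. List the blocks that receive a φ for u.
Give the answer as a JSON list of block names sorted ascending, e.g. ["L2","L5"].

Answer: ["L1", "L3", "L4"]

Derivation:
idom tree: L1←L0 L2←L1 L3←L0 L4←L0
Join-block Dom:
  L1: preds {L0,L2}: {L0} ∩ {L0,L1,L2} = {L0}; idom=L0
  L3: preds {L0,L2}: {L0} ∩ {L0,L1,L2} = {L0}; idom=L0
  L4: preds {L1,L2,L3}: {L0,L1} ∩ {L0,L1,L2} ∩ {L0,L3} = {L0}; idom=L0

Frontier:
  L1←L0: walk · to L0
  L1←L2: walk L2→L1 to L0
  L3←L0: walk · to L0
  L3←L2: walk L2→L1 to L0
  L4←L1: walk L1 to L0
  L4←L2: walk L2→L1 to L0
  L4←L3: walk L3 to L0
  DF(L0)=∅
  DF(L1)={L1,L3,L4}
  DF(L2)={L1,L3,L4}
  DF(L3)={L4}
  DF(L4)=∅

φ for u: defs {L1,L3}
  DF⁺ = {L1,L3,L4}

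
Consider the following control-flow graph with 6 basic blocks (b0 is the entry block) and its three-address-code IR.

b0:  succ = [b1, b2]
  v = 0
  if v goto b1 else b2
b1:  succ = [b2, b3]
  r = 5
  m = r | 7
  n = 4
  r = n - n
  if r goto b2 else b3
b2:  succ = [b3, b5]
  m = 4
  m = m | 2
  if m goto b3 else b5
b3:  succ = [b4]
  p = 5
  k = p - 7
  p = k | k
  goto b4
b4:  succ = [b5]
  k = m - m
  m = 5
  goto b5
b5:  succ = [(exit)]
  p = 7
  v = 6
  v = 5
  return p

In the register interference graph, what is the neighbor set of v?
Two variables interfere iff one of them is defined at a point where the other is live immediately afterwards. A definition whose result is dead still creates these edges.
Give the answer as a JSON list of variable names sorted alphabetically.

Block summaries:
  b0: def={v} ue=∅
  b1: def={m,n,r} ue=∅
  b2: def={m} ue=∅
  b3: def={k,p} ue=∅
  b4: def={k,m} ue={m}
  b5: def={p,v} ue=∅

Liveness:
  b0 li=∅ lo=∅
  b1 li=∅ lo={m}
  b2 li=∅ lo={m}
  b3 li={m} lo={m}
  b4 li={m} lo=∅
  b5 li=∅ lo=∅

Interference:
  k: {m}
  m: {k,n,p,r}
  n: {m}
  p: {m,v}
  r: {m}
  v: {p}

N(v) = ["p"]

Answer: ["p"]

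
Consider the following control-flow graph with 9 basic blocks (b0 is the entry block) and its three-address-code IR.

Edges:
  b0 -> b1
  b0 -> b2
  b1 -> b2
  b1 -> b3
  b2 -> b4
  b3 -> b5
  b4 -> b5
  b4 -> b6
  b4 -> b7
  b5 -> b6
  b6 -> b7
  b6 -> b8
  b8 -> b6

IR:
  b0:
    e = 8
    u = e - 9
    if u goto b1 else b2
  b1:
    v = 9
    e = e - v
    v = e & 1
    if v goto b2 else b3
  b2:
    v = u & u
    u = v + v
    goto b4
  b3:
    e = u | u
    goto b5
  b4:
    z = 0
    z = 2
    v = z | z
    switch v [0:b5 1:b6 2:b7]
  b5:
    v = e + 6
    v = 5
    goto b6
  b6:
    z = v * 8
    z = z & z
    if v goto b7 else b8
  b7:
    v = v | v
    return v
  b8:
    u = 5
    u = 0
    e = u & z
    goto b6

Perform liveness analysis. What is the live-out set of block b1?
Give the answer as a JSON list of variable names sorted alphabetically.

Answer: ["e", "u"]

Analysis:
Block summaries:
  b0 def {e,u} use ∅
  b1 def {e,v} use {e}
  b2 def {u,v} use {u}
  b3 def {e} use {u}
  b4 def {v,z} use ∅
  b5 def {v} use {e}
  b6 def {z} use {v}
  b7 def {v} use {v}
  b8 def {e,u} use {z}

Liveness:
  b0 li=∅ lo={e,u}
  b1 li={e,u} lo={e,u}
  b2 li={e,u} lo={e}
  b3 li={u} lo={e}
  b4 li={e} lo={e,v}
  b5 li={e} lo={v}
  b6 li={v} lo={v,z}
  b7 li={v} lo=∅
  b8 li={v,z} lo={v}

live-out(b1) = ["e", "u"]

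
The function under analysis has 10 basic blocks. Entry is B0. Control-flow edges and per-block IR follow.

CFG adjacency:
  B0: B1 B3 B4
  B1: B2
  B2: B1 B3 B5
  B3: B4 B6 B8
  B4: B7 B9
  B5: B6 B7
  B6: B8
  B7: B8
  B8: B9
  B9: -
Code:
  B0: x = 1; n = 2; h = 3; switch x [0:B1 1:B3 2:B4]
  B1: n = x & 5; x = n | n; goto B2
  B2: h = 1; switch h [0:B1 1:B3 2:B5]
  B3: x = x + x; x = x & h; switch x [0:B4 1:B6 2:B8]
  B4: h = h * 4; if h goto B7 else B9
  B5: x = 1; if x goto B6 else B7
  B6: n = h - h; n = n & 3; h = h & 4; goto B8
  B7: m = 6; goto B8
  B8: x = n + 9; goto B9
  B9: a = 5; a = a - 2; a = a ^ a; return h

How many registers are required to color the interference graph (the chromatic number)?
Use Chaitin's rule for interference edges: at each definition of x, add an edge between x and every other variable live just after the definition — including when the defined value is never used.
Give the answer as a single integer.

Answer: 3

Analysis:
def/use:
  B0 def {h,n,x} use ∅
  B1 def {n,x} use {x}
  B2 def {h} use ∅
  B3 def {x} use {h,x}
  B4 def {h} use {h}
  B5 def {x} use ∅
  B6 def {h,n} use {h}
  B7 def {m} use ∅
  B8 def {x} use {n}
  B9 def {a} use {h}

Backward fixpoint:
  B0 li=∅ lo={h,n,x}
  B1 li={x} lo={n,x}
  B2 li={n,x} lo={h,n,x}
  B3 li={h,n,x} lo={h,n}
  B4 li={h,n} lo={h,n}
  B5 li={h,n} lo={h,n}
  B6 li={h} lo={h,n}
  B7 li={h,n} lo={h,n}
  B8 li={h,n} lo={h}
  B9 li={h} lo=∅

Conflict graph:
  a↔{h}
  h↔{a,m,n,x}
  m↔{h,n}
  n↔{h,m,x}
  x↔{h,n}

Chromatic number:
  clique {h,m,n} ⇒ need ≥ 3
  assign a→c1 h→c0 m→c2 n→c1 x→c2 — no edge inside a register ⇒ χ ≤ 3
  χ = 3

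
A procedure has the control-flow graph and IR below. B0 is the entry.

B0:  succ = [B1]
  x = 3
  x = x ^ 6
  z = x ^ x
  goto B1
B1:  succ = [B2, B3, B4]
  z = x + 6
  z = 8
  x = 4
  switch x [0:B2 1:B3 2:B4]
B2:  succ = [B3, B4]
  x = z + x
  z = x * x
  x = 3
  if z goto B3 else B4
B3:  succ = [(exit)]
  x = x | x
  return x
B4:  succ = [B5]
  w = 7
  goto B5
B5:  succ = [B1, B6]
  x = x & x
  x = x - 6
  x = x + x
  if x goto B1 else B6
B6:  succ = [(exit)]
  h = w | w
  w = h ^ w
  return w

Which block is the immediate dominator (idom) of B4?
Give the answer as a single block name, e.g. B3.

idom tree: B1←B0 B2←B1 B3←B1 B4←B1 B5←B4 B6←B5
Dom at joins:
  B1: preds {B0,B5}: {B0} ∩ {B0,B1,B4,B5} = {B0}; idom=B0
  B3: preds {B1,B2}: {B0,B1} ∩ {B0,B1,B2} = {B0,B1}; idom=B1
  B4: preds {B1,B2}: {B0,B1} ∩ {B0,B1,B2} = {B0,B1}; idom=B1

idom(B4) = B1

Answer: B1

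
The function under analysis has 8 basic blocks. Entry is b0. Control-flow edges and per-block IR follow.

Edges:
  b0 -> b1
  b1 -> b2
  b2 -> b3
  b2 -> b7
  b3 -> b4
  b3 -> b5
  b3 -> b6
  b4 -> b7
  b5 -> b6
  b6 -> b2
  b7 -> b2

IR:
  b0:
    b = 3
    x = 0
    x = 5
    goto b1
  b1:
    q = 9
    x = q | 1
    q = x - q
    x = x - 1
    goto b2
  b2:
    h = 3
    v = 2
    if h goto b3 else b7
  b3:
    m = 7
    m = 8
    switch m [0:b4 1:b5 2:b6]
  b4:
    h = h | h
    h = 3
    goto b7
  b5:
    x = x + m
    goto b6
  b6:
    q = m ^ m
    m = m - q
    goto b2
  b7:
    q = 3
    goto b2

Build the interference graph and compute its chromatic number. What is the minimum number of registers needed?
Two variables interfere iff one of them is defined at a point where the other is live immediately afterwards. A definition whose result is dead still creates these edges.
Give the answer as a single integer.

def/use:
  b0: {b,x} / ∅
  b1: {q,x} / ∅
  b2: {h,v} / ∅
  b3: {m} / ∅
  b4: {h} / {h}
  b5: {x} / {m,x}
  b6: {m,q} / {m}
  b7: {q} / ∅

Backward fixpoint:
  b0: in=∅ out=∅
  b1: in=∅ out={x}
  b2: in={x} out={h,x}
  b3: in={h,x} out={h,m,x}
  b4: in={h,x} out={x}
  b5: in={m,x} out={m,x}
  b6: in={m,x} out={x}
  b7: in={x} out={x}

Conflict graph:
  b — ∅
  h — {m,v,x}
  m — {h,q,x}
  q — {m,x}
  v — {h,x}
  x — {h,m,q,v}

Colouring:
  {h,m,x} pairwise interfere (3-clique) ⇒ χ ≥ 3
  assign b→r0 h→r1 m→r2 q→r1 v→r2 x→r0 — no edge inside a register ⇒ χ ≤ 3
  χ = 3

Answer: 3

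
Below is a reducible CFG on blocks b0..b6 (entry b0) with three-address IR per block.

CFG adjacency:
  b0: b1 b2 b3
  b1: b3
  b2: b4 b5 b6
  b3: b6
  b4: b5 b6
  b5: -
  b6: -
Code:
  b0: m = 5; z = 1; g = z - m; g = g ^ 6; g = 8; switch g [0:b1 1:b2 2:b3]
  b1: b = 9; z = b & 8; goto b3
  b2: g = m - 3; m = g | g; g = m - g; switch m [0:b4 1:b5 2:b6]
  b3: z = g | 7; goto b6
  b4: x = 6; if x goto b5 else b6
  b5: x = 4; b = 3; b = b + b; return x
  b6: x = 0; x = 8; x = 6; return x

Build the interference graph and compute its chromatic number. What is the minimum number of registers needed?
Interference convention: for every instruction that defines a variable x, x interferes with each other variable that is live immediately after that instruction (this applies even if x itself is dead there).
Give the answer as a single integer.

def/use:
  b0: def={g,m,z} ue=∅
  b1: def={b,z} ue=∅
  b2: def={g,m} ue={m}
  b3: def={z} ue={g}
  b4: def={x} ue=∅
  b5: def={b,x} ue=∅
  b6: def={x} ue=∅

Liveness:
  b0 li=∅ lo={g,m}
  b1 li={g} lo={g}
  b2 li={m} lo=∅
  b3 li={g} lo=∅
  b4 li=∅ lo=∅
  b5 li=∅ lo=∅
  b6 li=∅ lo=∅

Interference:
  b↔{g,x}
  g↔{b,m,z}
  m↔{g,z}
  x↔{b}
  z↔{g,m}

Colouring:
  clique {g,m,z} ⇒ need ≥ 3
  3-colouring: c0={g,x}  c1={b,m}  c2={z}
  χ = 3

Answer: 3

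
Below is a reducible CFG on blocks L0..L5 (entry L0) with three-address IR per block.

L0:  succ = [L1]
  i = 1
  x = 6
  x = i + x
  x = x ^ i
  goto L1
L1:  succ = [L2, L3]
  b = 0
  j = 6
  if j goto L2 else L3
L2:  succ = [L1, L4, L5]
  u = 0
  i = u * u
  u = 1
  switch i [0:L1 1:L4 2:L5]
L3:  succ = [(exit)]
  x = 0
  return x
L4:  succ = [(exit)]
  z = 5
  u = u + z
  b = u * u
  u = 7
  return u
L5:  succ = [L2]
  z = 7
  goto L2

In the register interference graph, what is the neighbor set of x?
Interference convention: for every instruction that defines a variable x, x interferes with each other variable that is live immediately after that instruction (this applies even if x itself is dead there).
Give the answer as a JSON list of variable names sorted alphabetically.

Per-block:
  L0: {i,x} / ∅
  L1: {b,j} / ∅
  L2: {i,u} / ∅
  L3: {x} / ∅
  L4: {b,u,z} / {u}
  L5: {z} / ∅

Live sets:
  live L0: ∅→∅
  live L1: ∅→∅
  live L2: ∅→{u}
  live L3: ∅→∅
  live L4: {u}→∅
  live L5: ∅→∅

Interference:
  b — ∅
  i — {u,x}
  j — ∅
  u — {i,z}
  x — {i}
  z — {u}

N(x) = ["i"]

Answer: ["i"]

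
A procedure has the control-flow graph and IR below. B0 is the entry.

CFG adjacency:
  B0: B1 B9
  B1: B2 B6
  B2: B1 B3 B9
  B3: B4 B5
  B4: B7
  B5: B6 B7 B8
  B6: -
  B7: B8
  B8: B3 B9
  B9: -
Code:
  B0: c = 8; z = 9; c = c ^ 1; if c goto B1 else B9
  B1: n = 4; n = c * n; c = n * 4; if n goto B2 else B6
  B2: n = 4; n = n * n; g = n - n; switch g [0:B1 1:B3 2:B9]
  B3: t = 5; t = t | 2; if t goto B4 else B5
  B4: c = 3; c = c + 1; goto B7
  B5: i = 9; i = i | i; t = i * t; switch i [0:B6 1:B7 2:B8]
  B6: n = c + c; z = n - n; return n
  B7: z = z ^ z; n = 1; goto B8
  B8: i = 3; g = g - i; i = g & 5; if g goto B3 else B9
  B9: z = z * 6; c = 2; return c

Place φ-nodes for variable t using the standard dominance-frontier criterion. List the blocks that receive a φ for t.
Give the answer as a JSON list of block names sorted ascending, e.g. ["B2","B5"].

idom tree: B1←B0 B2←B1 B3←B2 B4←B3 B5←B3 B6←B1 B7←B3 B8←B3 B9←B0
Join-block Dom:
  B1: preds {B0,B2}: {B0} ∩ {B0,B1,B2} = {B0}; idom=B0
  B3: preds {B2,B8}: {B0,B1,B2} ∩ {B0,B1,B2,B3,B8} = {B0,B1,B2}; idom=B2
  B6: preds {B1,B5}: {B0,B1} ∩ {B0,B1,B2,B3,B5} = {B0,B1}; idom=B1
  B7: preds {B4,B5}: {B0,B1,B2,B3,B4} ∩ {B0,B1,B2,B3,B5} = {B0,B1,B2,B3}; idom=B3
  B8: preds {B5,B7}: {B0,B1,B2,B3,B5} ∩ {B0,B1,B2,B3,B7} = {B0,B1,B2,B3}; idom=B3
  B9: preds {B0,B2,B8}: {B0} ∩ {B0,B1,B2} ∩ {B0,B1,B2,B3,B8} = {B0}; idom=B0

DF walk-up:
  B1←B0: walk · to B0
  B1←B2: walk B2→B1 to B0
  B3←B2: walk · to B2
  B3←B8: walk B8→B3 to B2
  B6←B1: walk · to B1
  B6←B5: walk B5→B3→B2 to B1
  B7←B4: walk B4 to B3
  B7←B5: walk B5 to B3
  B8←B5: walk B5 to B3
  B8←B7: walk B7 to B3
  B9←B0: walk · to B0
  B9←B2: walk B2→B1 to B0
  B9←B8: walk B8→B3→B2→B1 to B0
  B0 → ∅
  B1 → {B1,B9}
  B2 → {B1,B6,B9}
  B3 → {B3,B6,B9}
  B4 → {B7}
  B5 → {B6,B7,B8}
  B6 → ∅
  B7 → {B8}
  B8 → {B3,B9}
  B9 → ∅

φ for t: defs {B3,B5}
  DF⁺ = {B3,B6,B7,B8,B9}

Answer: ["B3", "B6", "B7", "B8", "B9"]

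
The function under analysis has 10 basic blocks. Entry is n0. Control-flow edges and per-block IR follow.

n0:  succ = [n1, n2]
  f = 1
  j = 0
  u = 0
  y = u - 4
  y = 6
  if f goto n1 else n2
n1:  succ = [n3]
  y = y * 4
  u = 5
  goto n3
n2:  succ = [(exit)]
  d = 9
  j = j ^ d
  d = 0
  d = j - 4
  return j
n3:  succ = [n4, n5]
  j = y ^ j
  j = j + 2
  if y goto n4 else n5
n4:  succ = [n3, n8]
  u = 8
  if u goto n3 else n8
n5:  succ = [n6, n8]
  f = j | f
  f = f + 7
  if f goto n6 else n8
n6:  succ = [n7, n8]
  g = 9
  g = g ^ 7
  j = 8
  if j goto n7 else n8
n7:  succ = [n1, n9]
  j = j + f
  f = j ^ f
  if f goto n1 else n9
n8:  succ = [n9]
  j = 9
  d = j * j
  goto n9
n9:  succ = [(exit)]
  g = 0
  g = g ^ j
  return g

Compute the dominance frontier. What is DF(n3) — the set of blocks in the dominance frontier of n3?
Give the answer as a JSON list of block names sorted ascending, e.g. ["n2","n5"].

Answer: ["n1", "n3"]

Derivation:
idom tree: n1←n0 n2←n0 n3←n1 n4←n3 n5←n3 n6←n5 n7←n6 n8←n3 n9←n3
Dom∩ at merges:
  n1: preds {n0,n7}: {n0} ∩ {n0,n1,n3,n5,n6,n7} = {n0}; idom=n0
  n3: preds {n1,n4}: {n0,n1} ∩ {n0,n1,n3,n4} = {n0,n1}; idom=n1
  n8: preds {n4,n5,n6}: {n0,n1,n3,n4} ∩ {n0,n1,n3,n5} ∩ {n0,n1,n3,n5,n6} = {n0,n1,n3}; idom=n3
  n9: preds {n7,n8}: {n0,n1,n3,n5,n6,n7} ∩ {n0,n1,n3,n8} = {n0,n1,n3}; idom=n3

Frontier:
  n1←n0: walk · to n0
  n1←n7: walk n7→n6→n5→n3→n1 to n0
  n3←n1: walk · to n1
  n3←n4: walk n4→n3 to n1
  n8←n4: walk n4 to n3
  n8←n5: walk n5 to n3
  n8←n6: walk n6→n5 to n3
  n9←n7: walk n7→n6→n5 to n3
  n9←n8: walk n8 to n3
  n0 → ∅
  n1 → {n1}
  n2 → ∅
  n3 → {n1,n3}
  n4 → {n3,n8}
  n5 → {n1,n8,n9}
  n6 → {n1,n8,n9}
  n7 → {n1,n9}
  n8 → {n9}
  n9 → ∅

DF(n3) = ["n1", "n3"]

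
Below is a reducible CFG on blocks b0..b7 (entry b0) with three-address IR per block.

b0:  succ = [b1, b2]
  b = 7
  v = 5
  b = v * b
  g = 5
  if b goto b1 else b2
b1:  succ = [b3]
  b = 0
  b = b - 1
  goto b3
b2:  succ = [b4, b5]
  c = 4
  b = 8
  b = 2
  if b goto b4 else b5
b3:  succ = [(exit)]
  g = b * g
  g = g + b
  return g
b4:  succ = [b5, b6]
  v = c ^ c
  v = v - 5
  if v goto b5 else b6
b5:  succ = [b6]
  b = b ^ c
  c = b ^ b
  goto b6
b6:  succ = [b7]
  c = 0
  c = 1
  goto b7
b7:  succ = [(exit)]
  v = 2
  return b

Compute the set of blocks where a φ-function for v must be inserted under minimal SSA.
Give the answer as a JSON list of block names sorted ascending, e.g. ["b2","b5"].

Answer: ["b5", "b6"]

Working:
idom tree: b1←b0 b2←b0 b3←b1 b4←b2 b5←b2 b6←b2 b7←b6
Join-block Dom:
  b5: preds {b2,b4}: {b0,b2} ∩ {b0,b2,b4} = {b0,b2}; idom=b2
  b6: preds {b4,b5}: {b0,b2,b4} ∩ {b0,b2,b5} = {b0,b2}; idom=b2

Frontier:
  join b5 pred b2: · stop@b2
  join b5 pred b4: b4 stop@b2
  join b6 pred b4: b4 stop@b2
  join b6 pred b5: b5 stop@b2
  b0 → ∅
  b1 → ∅
  b2 → ∅
  b3 → ∅
  b4 → {b5,b6}
  b5 → {b6}
  b6 → ∅
  b7 → ∅

φ for v: defs {b0,b4,b7}
  DF⁺ = {b5,b6}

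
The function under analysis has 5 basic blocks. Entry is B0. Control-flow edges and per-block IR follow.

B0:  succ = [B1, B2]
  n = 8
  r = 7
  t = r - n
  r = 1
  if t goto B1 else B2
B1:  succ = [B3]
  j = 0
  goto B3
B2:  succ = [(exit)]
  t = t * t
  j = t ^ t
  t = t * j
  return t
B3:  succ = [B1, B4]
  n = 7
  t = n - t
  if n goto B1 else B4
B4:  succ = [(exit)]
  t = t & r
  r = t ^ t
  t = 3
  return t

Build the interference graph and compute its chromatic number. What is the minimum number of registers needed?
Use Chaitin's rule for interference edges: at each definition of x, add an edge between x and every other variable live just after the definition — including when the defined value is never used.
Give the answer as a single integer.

Answer: 3

Derivation:
def/use:
  B0: {n,r,t} / ∅
  B1: {j} / ∅
  B2: {j,t} / {t}
  B3: {n,t} / {t}
  B4: {r,t} / {r,t}

Backward fixpoint:
  B0: in=∅ out={r,t}
  B1: in={r,t} out={r,t}
  B2: in={t} out=∅
  B3: in={r,t} out={r,t}
  B4: in={r,t} out=∅

Interfere edges:
  j↔{r,t}
  n↔{r,t}
  r↔{j,n,t}
  t↔{j,n,r}

Colouring:
  {j,r,t} pairwise interfere (3-clique) ⇒ χ ≥ 3
  3-colouring: R0={r}  R1={t}  R2={j,n}
  χ = 3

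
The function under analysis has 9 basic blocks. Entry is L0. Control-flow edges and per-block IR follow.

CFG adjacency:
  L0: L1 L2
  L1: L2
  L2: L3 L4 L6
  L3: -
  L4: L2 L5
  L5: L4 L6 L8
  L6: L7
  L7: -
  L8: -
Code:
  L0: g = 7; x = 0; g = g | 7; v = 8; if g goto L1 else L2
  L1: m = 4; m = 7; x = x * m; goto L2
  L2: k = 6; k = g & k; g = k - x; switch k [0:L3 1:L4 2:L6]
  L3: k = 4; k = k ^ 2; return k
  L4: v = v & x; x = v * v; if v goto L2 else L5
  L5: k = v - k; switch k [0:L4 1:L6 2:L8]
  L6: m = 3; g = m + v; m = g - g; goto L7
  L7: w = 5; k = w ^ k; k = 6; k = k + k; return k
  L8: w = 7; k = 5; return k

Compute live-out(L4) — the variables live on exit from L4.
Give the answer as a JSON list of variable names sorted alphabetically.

Answer: ["g", "k", "v", "x"]

Analysis:
Block summaries:
  L0 def {g,v,x} use ∅
  L1 def {m,x} use {x}
  L2 def {g,k} use {g,x}
  L3 def {k} use ∅
  L4 def {v,x} use {v,x}
  L5 def {k} use {k,v}
  L6 def {g,m} use {v}
  L7 def {k,w} use {k}
  L8 def {k,w} use ∅

Liveness:
  L0: in=∅ out={g,v,x}
  L1: in={g,v,x} out={g,v,x}
  L2: in={g,v,x} out={g,k,v,x}
  L3: in=∅ out=∅
  L4: in={g,k,v,x} out={g,k,v,x}
  L5: in={g,k,v,x} out={g,k,v,x}
  L6: in={k,v} out={k}
  L7: in={k} out=∅
  L8: in=∅ out=∅

live-out(L4) = ["g", "k", "v", "x"]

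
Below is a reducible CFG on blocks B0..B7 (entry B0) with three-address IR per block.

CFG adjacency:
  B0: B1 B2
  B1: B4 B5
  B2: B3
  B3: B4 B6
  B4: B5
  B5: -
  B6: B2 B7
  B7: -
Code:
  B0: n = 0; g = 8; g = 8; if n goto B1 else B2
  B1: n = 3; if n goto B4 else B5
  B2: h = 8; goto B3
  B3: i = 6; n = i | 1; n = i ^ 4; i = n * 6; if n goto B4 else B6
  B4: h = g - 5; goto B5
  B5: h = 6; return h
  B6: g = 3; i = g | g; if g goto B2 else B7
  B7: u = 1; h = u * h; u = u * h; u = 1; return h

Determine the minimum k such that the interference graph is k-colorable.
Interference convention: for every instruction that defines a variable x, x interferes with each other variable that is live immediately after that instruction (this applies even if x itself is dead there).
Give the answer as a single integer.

def/use:
  B0: def={g,n} ue=∅
  B1: def={n} ue=∅
  B2: def={h} ue=∅
  B3: def={i,n} ue=∅
  B4: def={h} ue={g}
  B5: def={h} ue=∅
  B6: def={g,i} ue=∅
  B7: def={h,u} ue={h}

Liveness:
  B0 li=∅ lo={g}
  B1 li={g} lo={g}
  B2 li={g} lo={g,h}
  B3 li={g,h} lo={g,h}
  B4 li={g} lo=∅
  B5 li=∅ lo=∅
  B6 li={h} lo={g,h}
  B7 li={h} lo=∅

Interfere edges:
  g: {h,i,n}
  h: {g,i,n,u}
  i: {g,h,n}
  n: {g,h,i}
  u: {h}

Colouring:
  clique {g,h,i,n} ⇒ need ≥ 4
  assign g→R1 h→R0 i→R2 n→R3 u→R1 — no edge inside a register ⇒ χ ≤ 4
  χ = 4

Answer: 4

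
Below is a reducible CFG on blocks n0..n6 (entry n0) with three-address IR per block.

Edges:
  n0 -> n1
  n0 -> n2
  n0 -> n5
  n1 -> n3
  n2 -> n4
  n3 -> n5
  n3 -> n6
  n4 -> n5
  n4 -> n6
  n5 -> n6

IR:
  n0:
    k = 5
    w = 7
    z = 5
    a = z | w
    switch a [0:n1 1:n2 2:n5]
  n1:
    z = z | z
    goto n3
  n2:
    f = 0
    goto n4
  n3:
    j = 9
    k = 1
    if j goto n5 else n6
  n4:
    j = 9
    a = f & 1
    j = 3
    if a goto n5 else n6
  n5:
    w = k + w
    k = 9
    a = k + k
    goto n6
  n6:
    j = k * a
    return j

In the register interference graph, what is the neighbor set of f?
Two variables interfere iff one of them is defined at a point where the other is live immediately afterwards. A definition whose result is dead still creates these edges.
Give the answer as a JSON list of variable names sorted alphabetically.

Answer: ["j", "k", "w"]

Analysis:
def/use:
  n0: def={a,k,w,z} ue=∅
  n1: def={z} ue={z}
  n2: def={f} ue=∅
  n3: def={j,k} ue=∅
  n4: def={a,j} ue={f}
  n5: def={a,k,w} ue={k,w}
  n6: def={j} ue={a,k}

Live sets:
  n0 li=∅ lo={a,k,w,z}
  n1 li={a,w,z} lo={a,w}
  n2 li={k,w} lo={f,k,w}
  n3 li={a,w} lo={a,k,w}
  n4 li={f,k,w} lo={a,k,w}
  n5 li={k,w} lo={a,k}
  n6 li={a,k} lo=∅

Interference:
  a: {j,k,w,z}
  f: {j,k,w}
  j: {a,f,k,w}
  k: {a,f,j,w,z}
  w: {a,f,j,k,z}
  z: {a,k,w}

N(f) = ["j", "k", "w"]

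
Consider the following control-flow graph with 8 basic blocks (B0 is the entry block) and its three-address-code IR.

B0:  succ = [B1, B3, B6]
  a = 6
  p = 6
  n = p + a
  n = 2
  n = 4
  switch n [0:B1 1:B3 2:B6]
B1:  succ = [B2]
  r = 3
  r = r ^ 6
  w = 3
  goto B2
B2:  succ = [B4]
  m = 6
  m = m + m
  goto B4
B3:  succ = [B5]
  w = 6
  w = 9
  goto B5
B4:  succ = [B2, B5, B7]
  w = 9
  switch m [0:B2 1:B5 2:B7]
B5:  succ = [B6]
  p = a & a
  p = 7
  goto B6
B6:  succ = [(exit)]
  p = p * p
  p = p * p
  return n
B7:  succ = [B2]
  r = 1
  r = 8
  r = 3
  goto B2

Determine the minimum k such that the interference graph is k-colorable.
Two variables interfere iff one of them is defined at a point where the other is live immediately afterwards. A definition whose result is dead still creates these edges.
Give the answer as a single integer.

Block summaries:
  B0: {a,n,p} / ∅
  B1: {r,w} / ∅
  B2: {m} / ∅
  B3: {w} / ∅
  B4: {w} / {m}
  B5: {p} / {a}
  B6: {p} / {n,p}
  B7: {r} / ∅

Liveness:
  B0 li=∅ lo={a,n,p}
  B1 li={a,n} lo={a,n}
  B2 li={a,n} lo={a,m,n}
  B3 li={a,n} lo={a,n}
  B4 li={a,m,n} lo={a,n}
  B5 li={a,n} lo={n,p}
  B6 li={n,p} lo=∅
  B7 li={a,n} lo={a,n}

Interference:
  a↔{m,n,p,r,w}
  m↔{a,n,w}
  n↔{a,m,p,r,w}
  p↔{a,n}
  r↔{a,n}
  w↔{a,m,n}

Colouring:
  {a,m,n,w} pairwise interfere (4-clique) ⇒ χ ≥ 4
  assign a→c0 m→c2 n→c1 p→c2 r→c2 w→c3 — no edge inside a register ⇒ χ ≤ 4
  χ = 4

Answer: 4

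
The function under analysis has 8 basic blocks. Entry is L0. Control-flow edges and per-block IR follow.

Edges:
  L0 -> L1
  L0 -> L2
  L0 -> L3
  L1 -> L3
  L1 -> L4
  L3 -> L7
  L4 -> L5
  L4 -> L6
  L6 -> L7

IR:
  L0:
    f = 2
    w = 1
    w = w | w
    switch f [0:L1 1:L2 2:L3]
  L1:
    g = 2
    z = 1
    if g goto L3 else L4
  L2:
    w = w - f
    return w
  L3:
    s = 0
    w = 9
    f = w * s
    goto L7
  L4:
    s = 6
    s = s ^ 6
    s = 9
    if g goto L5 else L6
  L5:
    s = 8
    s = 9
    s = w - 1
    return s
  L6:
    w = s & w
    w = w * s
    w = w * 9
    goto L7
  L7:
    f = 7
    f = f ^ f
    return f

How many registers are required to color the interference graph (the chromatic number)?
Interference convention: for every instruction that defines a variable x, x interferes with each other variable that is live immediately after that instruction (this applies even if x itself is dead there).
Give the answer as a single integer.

Answer: 3

Working:
Block summaries:
  L0 def {f,w} use ∅
  L1 def {g,z} use ∅
  L2 def {w} use {f,w}
  L3 def {f,s,w} use ∅
  L4 def {s} use {g}
  L5 def {s} use {w}
  L6 def {w} use {s,w}
  L7 def {f} use ∅

Backward fixpoint:
  live L0: ∅→{f,w}
  live L1: {w}→{g,w}
  live L2: {f,w}→∅
  live L3: ∅→∅
  live L4: {g,w}→{s,w}
  live L5: {w}→∅
  live L6: {s,w}→∅
  live L7: ∅→∅

Interference:
  f: {w}
  g: {s,w,z}
  s: {g,w}
  w: {f,g,s,z}
  z: {g,w}

Colouring:
  lower bound: {g,s,w} mutually conflict ⇒ χ ≥ 3
  assign f→R1 g→R1 s→R2 w→R0 z→R2 — no edge inside a register ⇒ χ ≤ 3
  χ = 3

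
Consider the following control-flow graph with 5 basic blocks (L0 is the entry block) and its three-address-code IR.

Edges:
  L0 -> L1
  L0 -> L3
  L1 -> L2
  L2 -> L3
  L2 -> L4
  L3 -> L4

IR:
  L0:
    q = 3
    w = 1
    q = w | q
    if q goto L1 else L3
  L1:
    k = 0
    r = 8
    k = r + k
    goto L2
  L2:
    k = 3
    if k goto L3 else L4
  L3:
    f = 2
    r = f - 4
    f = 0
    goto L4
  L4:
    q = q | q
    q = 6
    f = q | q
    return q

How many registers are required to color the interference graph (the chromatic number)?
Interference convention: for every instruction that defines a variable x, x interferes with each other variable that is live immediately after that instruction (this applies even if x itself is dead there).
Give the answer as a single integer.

Block summaries:
  L0: def={q,w} ue=∅
  L1: def={k,r} ue=∅
  L2: def={k} ue=∅
  L3: def={f,r} ue=∅
  L4: def={f,q} ue={q}

Live sets:
  L0 li=∅ lo={q}
  L1 li={q} lo={q}
  L2 li={q} lo={q}
  L3 li={q} lo={q}
  L4 li={q} lo=∅

Conflict graph:
  f: {q}
  k: {q,r}
  q: {f,k,r,w}
  r: {k,q}
  w: {q}

Chromatic number:
  clique {k,q,r} ⇒ need ≥ 3
  3-colouring: r0={q}  r1={f,k,w}  r2={r}
  χ = 3

Answer: 3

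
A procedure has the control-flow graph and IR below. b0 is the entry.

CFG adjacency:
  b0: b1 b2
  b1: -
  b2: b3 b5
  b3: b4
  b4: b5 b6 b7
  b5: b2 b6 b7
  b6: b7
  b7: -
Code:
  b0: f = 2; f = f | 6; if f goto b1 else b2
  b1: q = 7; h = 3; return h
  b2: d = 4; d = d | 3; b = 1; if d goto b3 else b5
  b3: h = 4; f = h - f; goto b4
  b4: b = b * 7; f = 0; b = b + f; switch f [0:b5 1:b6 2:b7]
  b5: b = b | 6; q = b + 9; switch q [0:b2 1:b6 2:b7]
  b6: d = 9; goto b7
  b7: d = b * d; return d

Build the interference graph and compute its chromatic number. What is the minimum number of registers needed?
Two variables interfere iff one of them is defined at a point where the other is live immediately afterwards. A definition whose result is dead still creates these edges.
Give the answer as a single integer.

Answer: 4

Working:
Per-block:
  b0 def {f} use ∅
  b1 def {h,q} use ∅
  b2 def {b,d} use ∅
  b3 def {f,h} use {f}
  b4 def {b,f} use {b}
  b5 def {b,q} use {b}
  b6 def {d} use ∅
  b7 def {d} use {b,d}

Backward fixpoint:
  b0 li=∅ lo={f}
  b1 li=∅ lo=∅
  b2 li={f} lo={b,d,f}
  b3 li={b,d,f} lo={b,d}
  b4 li={b,d} lo={b,d,f}
  b5 li={b,d,f} lo={b,d,f}
  b6 li={b} lo={b,d}
  b7 li={b,d} lo=∅

Conflict graph:
  b↔{d,f,h,q}
  d↔{b,f,h,q}
  f↔{b,d,h,q}
  h↔{b,d,f}
  q↔{b,d,f}

Registers:
  lower bound: {b,d,f,h} mutually conflict ⇒ χ ≥ 4
  assign b→c0 d→c1 f→c2 h→c3 q→c3 — no edge inside a register ⇒ χ ≤ 4
  χ = 4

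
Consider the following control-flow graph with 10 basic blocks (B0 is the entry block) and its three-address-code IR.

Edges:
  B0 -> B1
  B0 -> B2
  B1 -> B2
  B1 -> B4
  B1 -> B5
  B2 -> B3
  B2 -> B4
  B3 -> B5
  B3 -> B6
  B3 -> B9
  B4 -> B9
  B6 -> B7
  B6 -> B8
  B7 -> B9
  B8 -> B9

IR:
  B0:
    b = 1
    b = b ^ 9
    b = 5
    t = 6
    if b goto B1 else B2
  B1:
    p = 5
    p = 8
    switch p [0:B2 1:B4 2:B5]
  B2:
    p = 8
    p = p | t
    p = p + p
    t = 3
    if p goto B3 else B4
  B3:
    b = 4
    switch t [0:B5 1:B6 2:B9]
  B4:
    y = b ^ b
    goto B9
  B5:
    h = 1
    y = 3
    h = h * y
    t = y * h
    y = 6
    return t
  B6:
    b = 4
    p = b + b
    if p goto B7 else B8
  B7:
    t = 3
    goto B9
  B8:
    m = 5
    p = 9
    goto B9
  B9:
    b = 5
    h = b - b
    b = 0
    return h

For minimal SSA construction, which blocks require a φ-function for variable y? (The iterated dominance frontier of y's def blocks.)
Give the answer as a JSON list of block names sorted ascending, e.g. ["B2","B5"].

Answer: ["B9"]

Derivation:
idom tree: B1←B0 B2←B0 B3←B2 B4←B0 B5←B0 B6←B3 B7←B6 B8←B6 B9←B0
Dom∩ at merges:
  B2: preds {B0,B1}: {B0} ∩ {B0,B1} = {B0}; idom=B0
  B4: preds {B1,B2}: {B0,B1} ∩ {B0,B2} = {B0}; idom=B0
  B5: preds {B1,B3}: {B0,B1} ∩ {B0,B2,B3} = {B0}; idom=B0
  B9: preds {B3,B4,B7,B8}: {B0,B2,B3} ∩ {B0,B4} ∩ {B0,B2,B3,B6,B7} ∩ {B0,B2,B3,B6,B8} = {B0}; idom=B0

Frontier:
  B2←B0: walk · to B0
  B2←B1: walk B1 to B0
  B4←B1: walk B1 to B0
  B4←B2: walk B2 to B0
  B5←B1: walk B1 to B0
  B5←B3: walk B3→B2 to B0
  B9←B3: walk B3→B2 to B0
  B9←B4: walk B4 to B0
  B9←B7: walk B7→B6→B3→B2 to B0
  B9←B8: walk B8→B6→B3→B2 to B0
  B0 → ∅
  B1 → {B2,B4,B5}
  B2 → {B4,B5,B9}
  B3 → {B5,B9}
  B4 → {B9}
  B5 → ∅
  B6 → {B9}
  B7 → {B9}
  B8 → {B9}
  B9 → ∅

φ for y: defs {B4,B5}
  DF⁺ = {B9}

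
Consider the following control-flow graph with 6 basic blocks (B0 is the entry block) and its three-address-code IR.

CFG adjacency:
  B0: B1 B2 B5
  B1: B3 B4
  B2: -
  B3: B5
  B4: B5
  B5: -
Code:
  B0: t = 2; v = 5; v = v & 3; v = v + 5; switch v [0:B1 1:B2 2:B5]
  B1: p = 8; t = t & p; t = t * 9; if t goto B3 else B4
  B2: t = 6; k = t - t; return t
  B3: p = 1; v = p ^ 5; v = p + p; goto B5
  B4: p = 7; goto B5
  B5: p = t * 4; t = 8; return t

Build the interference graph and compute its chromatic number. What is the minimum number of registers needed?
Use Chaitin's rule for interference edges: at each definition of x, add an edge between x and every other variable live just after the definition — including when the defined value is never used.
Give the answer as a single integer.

Answer: 3

Working:
Per-block:
  B0 def {t,v} use ∅
  B1 def {p,t} use {t}
  B2 def {k,t} use ∅
  B3 def {p,v} use ∅
  B4 def {p} use ∅
  B5 def {p,t} use {t}

Liveness:
  live B0: ∅→{t}
  live B1: {t}→{t}
  live B2: ∅→∅
  live B3: {t}→{t}
  live B4: {t}→{t}
  live B5: {t}→∅

Interfere edges:
  k — {t}
  p — {t,v}
  t — {k,p,v}
  v — {p,t}

Colouring:
  lower bound: {p,t,v} mutually conflict ⇒ χ ≥ 3
  assign k→r1 p→r1 t→r0 v→r2 — no edge inside a register ⇒ χ ≤ 3
  χ = 3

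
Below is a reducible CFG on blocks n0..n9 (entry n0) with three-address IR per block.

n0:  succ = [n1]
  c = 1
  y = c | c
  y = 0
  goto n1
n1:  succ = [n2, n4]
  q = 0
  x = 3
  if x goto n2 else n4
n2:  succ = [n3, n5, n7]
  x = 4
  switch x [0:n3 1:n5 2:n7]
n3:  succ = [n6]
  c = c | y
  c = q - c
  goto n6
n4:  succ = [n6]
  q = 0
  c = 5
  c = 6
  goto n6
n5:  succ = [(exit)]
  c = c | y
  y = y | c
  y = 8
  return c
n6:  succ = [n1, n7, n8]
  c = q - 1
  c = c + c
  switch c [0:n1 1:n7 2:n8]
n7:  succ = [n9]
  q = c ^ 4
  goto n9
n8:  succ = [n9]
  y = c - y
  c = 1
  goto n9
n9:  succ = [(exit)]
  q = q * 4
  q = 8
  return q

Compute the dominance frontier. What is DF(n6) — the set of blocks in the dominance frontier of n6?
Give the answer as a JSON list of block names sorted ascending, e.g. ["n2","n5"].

Answer: ["n1", "n7", "n9"]

Derivation:
idom tree: n1←n0 n2←n1 n3←n2 n4←n1 n5←n2 n6←n1 n7←n1 n8←n6 n9←n1
Dom at joins:
  n1: preds {n0,n6}: {n0} ∩ {n0,n1,n6} = {n0}; idom=n0
  n6: preds {n3,n4}: {n0,n1,n2,n3} ∩ {n0,n1,n4} = {n0,n1}; idom=n1
  n7: preds {n2,n6}: {n0,n1,n2} ∩ {n0,n1,n6} = {n0,n1}; idom=n1
  n9: preds {n7,n8}: {n0,n1,n7} ∩ {n0,n1,n6,n8} = {n0,n1}; idom=n1

DF walk-up:
  join n1 pred n0: · stop@n0
  join n1 pred n6: n6→n1 stop@n0
  join n6 pred n3: n3→n2 stop@n1
  join n6 pred n4: n4 stop@n1
  join n7 pred n2: n2 stop@n1
  join n7 pred n6: n6 stop@n1
  join n9 pred n7: n7 stop@n1
  join n9 pred n8: n8→n6 stop@n1
  n0 → ∅
  n1 → {n1}
  n2 → {n6,n7}
  n3 → {n6}
  n4 → {n6}
  n5 → ∅
  n6 → {n1,n7,n9}
  n7 → {n9}
  n8 → {n9}
  n9 → ∅

DF(n6) = ["n1", "n7", "n9"]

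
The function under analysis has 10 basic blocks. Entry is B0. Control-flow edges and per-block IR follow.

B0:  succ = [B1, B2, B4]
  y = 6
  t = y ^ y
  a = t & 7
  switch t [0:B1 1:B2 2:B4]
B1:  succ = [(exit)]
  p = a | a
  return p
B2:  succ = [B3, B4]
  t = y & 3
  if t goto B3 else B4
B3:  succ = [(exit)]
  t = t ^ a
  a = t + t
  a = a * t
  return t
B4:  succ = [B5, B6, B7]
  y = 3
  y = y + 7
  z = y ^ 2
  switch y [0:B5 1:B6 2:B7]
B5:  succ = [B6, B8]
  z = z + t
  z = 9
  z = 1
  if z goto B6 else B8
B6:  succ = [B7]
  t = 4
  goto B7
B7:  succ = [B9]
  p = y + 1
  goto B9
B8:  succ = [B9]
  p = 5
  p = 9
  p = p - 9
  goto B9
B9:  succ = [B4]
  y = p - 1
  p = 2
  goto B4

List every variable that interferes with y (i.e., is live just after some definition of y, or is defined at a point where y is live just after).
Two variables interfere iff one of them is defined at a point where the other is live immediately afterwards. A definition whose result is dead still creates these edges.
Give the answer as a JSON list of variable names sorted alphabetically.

def/use:
  B0: {a,t,y} / ∅
  B1: {p} / {a}
  B2: {t} / {y}
  B3: {a,t} / {a,t}
  B4: {y,z} / ∅
  B5: {z} / {t,z}
  B6: {t} / ∅
  B7: {p} / {y}
  B8: {p} / ∅
  B9: {p,y} / {p}

Live sets:
  B0 li=∅ lo={a,t,y}
  B1 li={a} lo=∅
  B2 li={a,y} lo={a,t}
  B3 li={a,t} lo=∅
  B4 li={t} lo={t,y,z}
  B5 li={t,y,z} lo={t,y}
  B6 li={y} lo={t,y}
  B7 li={t,y} lo={p,t}
  B8 li={t} lo={p,t}
  B9 li={p,t} lo={t}

Interfere edges:
  a: {t,y}
  p: {t}
  t: {a,p,y,z}
  y: {a,t,z}
  z: {t,y}

N(y) = ["a", "t", "z"]

Answer: ["a", "t", "z"]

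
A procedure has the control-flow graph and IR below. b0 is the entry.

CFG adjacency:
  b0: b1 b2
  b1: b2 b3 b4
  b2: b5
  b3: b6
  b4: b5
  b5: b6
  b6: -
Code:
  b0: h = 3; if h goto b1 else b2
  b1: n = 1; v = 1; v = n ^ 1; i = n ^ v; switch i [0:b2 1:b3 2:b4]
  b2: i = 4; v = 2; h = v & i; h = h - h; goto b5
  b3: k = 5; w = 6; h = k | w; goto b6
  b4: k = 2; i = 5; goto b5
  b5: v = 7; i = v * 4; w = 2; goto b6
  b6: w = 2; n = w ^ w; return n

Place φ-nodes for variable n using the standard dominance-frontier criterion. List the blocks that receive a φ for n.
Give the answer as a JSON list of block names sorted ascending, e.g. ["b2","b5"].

idom tree: b1←b0 b2←b0 b3←b1 b4←b1 b5←b0 b6←b0
Join-block Dom:
  b2: preds {b0,b1}: {b0} ∩ {b0,b1} = {b0}; idom=b0
  b5: preds {b2,b4}: {b0,b2} ∩ {b0,b1,b4} = {b0}; idom=b0
  b6: preds {b3,b5}: {b0,b1,b3} ∩ {b0,b5} = {b0}; idom=b0

DF derivation:
  b2←b0: walk · to b0
  b2←b1: walk b1 to b0
  b5←b2: walk b2 to b0
  b5←b4: walk b4→b1 to b0
  b6←b3: walk b3→b1 to b0
  b6←b5: walk b5 to b0
  DF(b0)=∅
  DF(b1)={b2,b5,b6}
  DF(b2)={b5}
  DF(b3)={b6}
  DF(b4)={b5}
  DF(b5)={b6}
  DF(b6)=∅

φ for n: defs {b1,b6}
  DF⁺ = {b2,b5,b6}

Answer: ["b2", "b5", "b6"]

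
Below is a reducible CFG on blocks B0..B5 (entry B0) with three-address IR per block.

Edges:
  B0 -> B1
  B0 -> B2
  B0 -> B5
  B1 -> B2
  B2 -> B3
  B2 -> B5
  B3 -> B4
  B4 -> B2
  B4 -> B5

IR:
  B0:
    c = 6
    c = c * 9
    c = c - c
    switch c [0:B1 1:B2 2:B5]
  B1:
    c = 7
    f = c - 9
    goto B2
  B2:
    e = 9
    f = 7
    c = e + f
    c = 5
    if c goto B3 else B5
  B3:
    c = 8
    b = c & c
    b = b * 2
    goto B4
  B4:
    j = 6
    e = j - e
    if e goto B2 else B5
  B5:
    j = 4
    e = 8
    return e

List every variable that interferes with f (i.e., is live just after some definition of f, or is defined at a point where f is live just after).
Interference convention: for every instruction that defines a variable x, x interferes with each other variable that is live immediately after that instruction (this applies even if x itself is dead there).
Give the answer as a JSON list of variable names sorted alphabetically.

Per-block:
  B0 def {c} use ∅
  B1 def {c,f} use ∅
  B2 def {c,e,f} use ∅
  B3 def {b,c} use ∅
  B4 def {e,j} use {e}
  B5 def {e,j} use ∅

Live sets:
  B0: in=∅ out=∅
  B1: in=∅ out=∅
  B2: in=∅ out={e}
  B3: in={e} out={e}
  B4: in={e} out=∅
  B5: in=∅ out=∅

Interfere edges:
  b — {e}
  c — {e}
  e — {b,c,f,j}
  f — {e}
  j — {e}

N(f) = ["e"]

Answer: ["e"]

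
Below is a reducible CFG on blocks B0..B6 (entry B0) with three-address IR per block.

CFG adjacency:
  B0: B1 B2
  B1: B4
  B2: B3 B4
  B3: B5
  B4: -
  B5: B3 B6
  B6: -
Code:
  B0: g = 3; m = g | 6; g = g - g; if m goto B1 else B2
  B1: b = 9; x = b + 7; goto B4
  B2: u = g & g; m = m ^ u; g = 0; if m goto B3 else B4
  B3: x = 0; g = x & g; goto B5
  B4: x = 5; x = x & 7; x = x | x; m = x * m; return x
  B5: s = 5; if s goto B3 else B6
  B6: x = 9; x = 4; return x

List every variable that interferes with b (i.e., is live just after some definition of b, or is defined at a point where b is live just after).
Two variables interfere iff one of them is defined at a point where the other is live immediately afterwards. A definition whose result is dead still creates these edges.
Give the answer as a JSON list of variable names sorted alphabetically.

Answer: ["m"]

Derivation:
Block summaries:
  B0: {g,m} / ∅
  B1: {b,x} / ∅
  B2: {g,m,u} / {g,m}
  B3: {g,x} / {g}
  B4: {m,x} / {m}
  B5: {s} / ∅
  B6: {x} / ∅

Backward fixpoint:
  B0: in=∅ out={g,m}
  B1: in={m} out={m}
  B2: in={g,m} out={g,m}
  B3: in={g} out={g}
  B4: in={m} out=∅
  B5: in={g} out={g}
  B6: in=∅ out=∅

Interfere edges:
  b — {m}
  g — {m,s,x}
  m — {b,g,u,x}
  s — {g}
  u — {m}
  x — {g,m}

N(b) = ["m"]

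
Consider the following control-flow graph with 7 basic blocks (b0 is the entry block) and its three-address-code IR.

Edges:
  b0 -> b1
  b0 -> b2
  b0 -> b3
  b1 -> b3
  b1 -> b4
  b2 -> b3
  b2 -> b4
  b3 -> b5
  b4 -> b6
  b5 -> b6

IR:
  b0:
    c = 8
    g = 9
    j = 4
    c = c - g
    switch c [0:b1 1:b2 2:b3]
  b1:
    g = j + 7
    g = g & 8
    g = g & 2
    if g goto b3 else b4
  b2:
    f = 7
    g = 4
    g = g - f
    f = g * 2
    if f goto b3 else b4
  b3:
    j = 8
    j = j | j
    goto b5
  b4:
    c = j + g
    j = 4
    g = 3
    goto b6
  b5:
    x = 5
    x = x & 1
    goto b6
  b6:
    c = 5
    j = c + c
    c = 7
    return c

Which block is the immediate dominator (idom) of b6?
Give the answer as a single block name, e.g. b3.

Answer: b0

Analysis:
idom tree: b1←b0 b2←b0 b3←b0 b4←b0 b5←b3 b6←b0
Dom at joins:
  b3: preds {b0,b1,b2}: {b0} ∩ {b0,b1} ∩ {b0,b2} = {b0}; idom=b0
  b4: preds {b1,b2}: {b0,b1} ∩ {b0,b2} = {b0}; idom=b0
  b6: preds {b4,b5}: {b0,b4} ∩ {b0,b3,b5} = {b0}; idom=b0

idom(b6) = b0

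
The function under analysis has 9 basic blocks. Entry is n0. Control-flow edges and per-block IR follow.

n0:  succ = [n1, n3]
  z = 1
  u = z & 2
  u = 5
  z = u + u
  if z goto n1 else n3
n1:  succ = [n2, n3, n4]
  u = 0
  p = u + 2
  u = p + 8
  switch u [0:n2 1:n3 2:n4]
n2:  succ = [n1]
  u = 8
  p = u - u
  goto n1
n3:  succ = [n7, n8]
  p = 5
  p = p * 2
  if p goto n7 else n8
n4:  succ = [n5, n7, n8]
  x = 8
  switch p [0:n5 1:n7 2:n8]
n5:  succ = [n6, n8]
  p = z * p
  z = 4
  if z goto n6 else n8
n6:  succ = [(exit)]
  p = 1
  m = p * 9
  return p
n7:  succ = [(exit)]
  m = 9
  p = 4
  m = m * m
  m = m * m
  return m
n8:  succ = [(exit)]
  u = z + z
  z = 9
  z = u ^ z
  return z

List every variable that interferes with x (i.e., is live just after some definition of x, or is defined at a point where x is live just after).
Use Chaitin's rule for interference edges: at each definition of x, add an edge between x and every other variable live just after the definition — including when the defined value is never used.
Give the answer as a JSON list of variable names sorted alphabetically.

Answer: ["p", "z"]

Analysis:
Per-block:
  n0: def={u,z} ue=∅
  n1: def={p,u} ue=∅
  n2: def={p,u} ue=∅
  n3: def={p} ue=∅
  n4: def={x} ue={p}
  n5: def={p,z} ue={p,z}
  n6: def={m,p} ue=∅
  n7: def={m,p} ue=∅
  n8: def={u,z} ue={z}

Backward fixpoint:
  n0: in=∅ out={z}
  n1: in={z} out={p,z}
  n2: in={z} out={z}
  n3: in={z} out={z}
  n4: in={p,z} out={p,z}
  n5: in={p,z} out={z}
  n6: in=∅ out=∅
  n7: in=∅ out=∅
  n8: in={z} out=∅

Interfere edges:
  m — {p}
  p — {m,u,x,z}
  u — {p,z}
  x — {p,z}
  z — {p,u,x}

N(x) = ["p", "z"]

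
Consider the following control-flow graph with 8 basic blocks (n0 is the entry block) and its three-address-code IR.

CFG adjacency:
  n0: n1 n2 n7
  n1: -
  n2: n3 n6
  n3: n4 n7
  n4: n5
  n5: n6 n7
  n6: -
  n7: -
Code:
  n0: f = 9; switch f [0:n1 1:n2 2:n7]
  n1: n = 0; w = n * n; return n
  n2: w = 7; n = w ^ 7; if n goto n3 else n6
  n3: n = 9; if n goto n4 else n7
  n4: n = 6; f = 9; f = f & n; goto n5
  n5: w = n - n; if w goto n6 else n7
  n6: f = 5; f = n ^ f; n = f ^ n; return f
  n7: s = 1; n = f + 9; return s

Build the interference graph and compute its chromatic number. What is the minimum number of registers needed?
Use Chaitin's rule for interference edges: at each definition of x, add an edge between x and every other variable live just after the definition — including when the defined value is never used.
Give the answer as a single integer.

Answer: 3

Derivation:
def/use:
  n0 def {f} use ∅
  n1 def {n,w} use ∅
  n2 def {n,w} use ∅
  n3 def {n} use ∅
  n4 def {f,n} use ∅
  n5 def {w} use {n}
  n6 def {f,n} use {n}
  n7 def {n,s} use {f}

Live sets:
  n0 li=∅ lo={f}
  n1 li=∅ lo=∅
  n2 li={f} lo={f,n}
  n3 li={f} lo={f}
  n4 li=∅ lo={f,n}
  n5 li={f,n} lo={f,n}
  n6 li={n} lo=∅
  n7 li={f} lo=∅

Conflict graph:
  f: {n,s,w}
  n: {f,s,w}
  s: {f,n}
  w: {f,n}

Chromatic number:
  lower bound: {f,n,s} mutually conflict ⇒ χ ≥ 3
  assign f→R0 n→R1 s→R2 w→R2 — no edge inside a register ⇒ χ ≤ 3
  χ = 3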